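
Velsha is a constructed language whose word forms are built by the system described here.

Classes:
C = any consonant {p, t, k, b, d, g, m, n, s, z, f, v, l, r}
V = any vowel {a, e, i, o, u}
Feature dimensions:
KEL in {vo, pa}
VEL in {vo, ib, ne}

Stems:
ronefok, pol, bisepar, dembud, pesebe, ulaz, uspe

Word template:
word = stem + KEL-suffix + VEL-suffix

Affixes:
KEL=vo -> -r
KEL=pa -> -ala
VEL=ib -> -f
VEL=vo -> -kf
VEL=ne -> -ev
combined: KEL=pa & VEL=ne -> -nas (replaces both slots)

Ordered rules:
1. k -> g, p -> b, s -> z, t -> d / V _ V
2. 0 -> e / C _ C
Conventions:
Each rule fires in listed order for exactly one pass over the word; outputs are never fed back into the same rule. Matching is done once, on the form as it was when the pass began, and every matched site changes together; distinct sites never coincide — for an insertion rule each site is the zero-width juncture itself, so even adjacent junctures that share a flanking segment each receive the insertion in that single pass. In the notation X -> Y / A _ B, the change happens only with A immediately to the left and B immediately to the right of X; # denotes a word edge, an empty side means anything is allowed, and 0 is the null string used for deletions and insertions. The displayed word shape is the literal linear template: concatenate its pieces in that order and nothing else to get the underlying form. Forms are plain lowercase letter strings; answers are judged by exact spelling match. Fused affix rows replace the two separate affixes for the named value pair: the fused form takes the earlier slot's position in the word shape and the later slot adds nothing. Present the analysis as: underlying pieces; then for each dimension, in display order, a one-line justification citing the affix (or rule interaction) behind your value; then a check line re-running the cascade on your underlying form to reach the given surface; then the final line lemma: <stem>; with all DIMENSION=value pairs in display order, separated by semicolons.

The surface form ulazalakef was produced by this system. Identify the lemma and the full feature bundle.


underlying: ulaz-ala-kf
KEL=pa - signalled by the affix -ala
VEL=vo - signalled by the affix -kf
check: ulazalakf -> ulazalakf -> ulazalakef
lemma: ulaz; KEL=pa; VEL=vo


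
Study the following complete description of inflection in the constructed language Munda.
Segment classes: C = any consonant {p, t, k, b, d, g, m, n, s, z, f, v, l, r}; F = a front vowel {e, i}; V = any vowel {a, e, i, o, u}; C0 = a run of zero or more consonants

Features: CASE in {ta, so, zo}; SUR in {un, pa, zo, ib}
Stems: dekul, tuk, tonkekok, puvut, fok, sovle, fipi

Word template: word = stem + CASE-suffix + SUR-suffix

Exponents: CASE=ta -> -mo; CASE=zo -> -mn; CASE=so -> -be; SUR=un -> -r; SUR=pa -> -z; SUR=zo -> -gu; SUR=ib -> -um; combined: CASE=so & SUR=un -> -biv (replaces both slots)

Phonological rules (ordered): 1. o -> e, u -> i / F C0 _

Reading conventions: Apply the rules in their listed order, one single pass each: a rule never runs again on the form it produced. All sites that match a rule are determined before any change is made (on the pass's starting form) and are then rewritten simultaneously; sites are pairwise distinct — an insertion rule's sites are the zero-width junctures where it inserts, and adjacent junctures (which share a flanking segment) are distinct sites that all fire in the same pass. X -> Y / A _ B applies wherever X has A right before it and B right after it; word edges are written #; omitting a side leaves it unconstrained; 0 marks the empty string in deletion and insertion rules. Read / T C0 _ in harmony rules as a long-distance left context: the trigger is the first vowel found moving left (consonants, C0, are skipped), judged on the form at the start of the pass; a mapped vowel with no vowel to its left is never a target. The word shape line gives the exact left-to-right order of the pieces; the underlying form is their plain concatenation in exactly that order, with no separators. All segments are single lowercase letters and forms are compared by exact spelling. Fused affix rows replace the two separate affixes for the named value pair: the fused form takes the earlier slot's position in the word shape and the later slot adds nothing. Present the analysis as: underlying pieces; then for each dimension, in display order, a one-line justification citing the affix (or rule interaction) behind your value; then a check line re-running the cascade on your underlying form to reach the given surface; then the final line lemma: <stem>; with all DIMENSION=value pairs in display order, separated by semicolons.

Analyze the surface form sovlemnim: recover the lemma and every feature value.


underlying: sovle-mn-um
CASE=zo - signalled by the affix -mn
SUR=ib - signalled by the affix -um
check: sovlemnum -> sovlemnim
lemma: sovle; CASE=zo; SUR=ib


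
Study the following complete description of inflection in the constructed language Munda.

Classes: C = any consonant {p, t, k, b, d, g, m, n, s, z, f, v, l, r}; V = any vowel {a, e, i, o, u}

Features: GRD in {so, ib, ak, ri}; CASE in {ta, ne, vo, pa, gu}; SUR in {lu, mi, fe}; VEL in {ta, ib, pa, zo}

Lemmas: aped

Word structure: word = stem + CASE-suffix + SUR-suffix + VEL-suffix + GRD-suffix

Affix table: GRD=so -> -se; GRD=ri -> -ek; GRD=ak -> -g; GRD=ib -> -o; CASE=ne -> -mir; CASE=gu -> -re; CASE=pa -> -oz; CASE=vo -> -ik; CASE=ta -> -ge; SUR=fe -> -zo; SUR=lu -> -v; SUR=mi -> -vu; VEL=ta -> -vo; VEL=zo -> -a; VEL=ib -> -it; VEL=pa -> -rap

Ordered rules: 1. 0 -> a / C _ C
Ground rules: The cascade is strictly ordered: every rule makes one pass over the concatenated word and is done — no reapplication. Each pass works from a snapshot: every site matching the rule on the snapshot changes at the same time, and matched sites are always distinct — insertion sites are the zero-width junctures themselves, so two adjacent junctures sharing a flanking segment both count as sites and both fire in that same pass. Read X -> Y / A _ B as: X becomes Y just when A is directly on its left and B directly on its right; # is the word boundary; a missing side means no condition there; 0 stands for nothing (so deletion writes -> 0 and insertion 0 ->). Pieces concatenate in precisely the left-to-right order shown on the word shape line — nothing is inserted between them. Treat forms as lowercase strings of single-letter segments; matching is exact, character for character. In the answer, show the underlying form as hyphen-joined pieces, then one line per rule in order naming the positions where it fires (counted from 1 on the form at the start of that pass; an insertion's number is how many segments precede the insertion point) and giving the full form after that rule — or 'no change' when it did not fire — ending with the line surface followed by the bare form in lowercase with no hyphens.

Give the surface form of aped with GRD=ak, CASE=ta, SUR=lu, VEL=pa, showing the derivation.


underlying: aped-ge-v-rap-g
1. 0 -> a / C _ C: inserts after position(s) 4, 7, 10: apedagevarapag
surface: apedagevarapag


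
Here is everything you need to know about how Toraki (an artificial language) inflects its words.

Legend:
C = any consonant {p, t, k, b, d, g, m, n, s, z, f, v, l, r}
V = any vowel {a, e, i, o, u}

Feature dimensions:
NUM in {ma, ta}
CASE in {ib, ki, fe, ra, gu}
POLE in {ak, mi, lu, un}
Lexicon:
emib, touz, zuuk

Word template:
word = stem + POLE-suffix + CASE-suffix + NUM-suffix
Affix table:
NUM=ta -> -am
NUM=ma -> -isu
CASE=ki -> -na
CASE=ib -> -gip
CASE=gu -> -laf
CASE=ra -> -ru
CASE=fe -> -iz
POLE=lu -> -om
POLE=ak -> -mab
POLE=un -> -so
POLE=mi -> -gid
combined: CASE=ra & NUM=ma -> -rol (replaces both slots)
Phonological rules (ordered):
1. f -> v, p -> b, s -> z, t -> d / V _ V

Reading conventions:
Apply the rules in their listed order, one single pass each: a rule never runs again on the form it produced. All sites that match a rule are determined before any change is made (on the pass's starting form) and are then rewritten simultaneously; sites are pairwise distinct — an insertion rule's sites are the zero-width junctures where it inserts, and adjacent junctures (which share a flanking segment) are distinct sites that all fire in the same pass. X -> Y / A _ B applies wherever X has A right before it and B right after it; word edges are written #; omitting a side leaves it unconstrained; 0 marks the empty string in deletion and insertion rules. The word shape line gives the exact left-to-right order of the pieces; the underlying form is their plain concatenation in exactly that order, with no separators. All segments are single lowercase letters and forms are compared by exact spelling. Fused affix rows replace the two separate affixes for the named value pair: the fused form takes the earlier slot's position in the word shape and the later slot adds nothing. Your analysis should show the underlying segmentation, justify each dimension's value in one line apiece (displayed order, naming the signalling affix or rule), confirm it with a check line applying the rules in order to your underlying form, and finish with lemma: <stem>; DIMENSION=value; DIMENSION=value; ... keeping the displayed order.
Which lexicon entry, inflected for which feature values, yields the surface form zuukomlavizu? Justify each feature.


underlying: zuuk-om-laf-isu
NUM=ma - signalled by the affix -isu
CASE=gu - signalled by the affix -laf
POLE=lu - signalled by the affix -om
check: zuukomlafisu -> zuukomlavizu
lemma: zuuk; NUM=ma; CASE=gu; POLE=lu


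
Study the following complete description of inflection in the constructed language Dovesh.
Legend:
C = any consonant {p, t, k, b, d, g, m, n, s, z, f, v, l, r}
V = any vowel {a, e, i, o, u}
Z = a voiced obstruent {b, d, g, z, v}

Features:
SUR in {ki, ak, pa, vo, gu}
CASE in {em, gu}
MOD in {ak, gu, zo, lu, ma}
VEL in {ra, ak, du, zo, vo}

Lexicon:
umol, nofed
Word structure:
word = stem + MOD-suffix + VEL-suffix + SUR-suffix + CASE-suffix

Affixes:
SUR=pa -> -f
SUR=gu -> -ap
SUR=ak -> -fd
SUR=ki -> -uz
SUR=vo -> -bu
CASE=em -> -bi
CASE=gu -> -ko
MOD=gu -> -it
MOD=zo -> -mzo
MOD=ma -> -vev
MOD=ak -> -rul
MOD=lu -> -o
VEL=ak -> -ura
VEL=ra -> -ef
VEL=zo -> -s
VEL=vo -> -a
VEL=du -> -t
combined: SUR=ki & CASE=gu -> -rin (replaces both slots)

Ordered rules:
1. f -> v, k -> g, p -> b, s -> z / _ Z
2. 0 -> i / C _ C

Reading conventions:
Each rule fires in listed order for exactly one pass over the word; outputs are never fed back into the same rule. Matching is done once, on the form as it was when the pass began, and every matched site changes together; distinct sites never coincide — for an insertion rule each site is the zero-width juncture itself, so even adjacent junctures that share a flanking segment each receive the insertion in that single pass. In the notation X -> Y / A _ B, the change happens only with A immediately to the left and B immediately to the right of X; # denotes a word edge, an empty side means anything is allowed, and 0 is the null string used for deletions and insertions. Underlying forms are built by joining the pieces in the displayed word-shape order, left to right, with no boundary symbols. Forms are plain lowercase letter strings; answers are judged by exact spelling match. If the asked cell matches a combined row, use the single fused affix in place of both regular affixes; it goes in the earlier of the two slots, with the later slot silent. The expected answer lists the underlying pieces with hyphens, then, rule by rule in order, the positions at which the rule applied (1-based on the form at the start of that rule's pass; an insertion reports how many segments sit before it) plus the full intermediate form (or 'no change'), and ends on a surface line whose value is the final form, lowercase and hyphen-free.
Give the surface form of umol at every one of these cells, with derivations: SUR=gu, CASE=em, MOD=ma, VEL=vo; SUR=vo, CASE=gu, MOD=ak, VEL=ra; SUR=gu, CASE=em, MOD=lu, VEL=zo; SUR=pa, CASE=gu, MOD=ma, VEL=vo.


cell SUR=gu, CASE=em, MOD=ma, VEL=vo:
underlying: umol-vev-a-ap-bi
1. f -> v, k -> g, p -> b, s -> z / _ Z: fires at position(s) 10: umolvevaabbi
2. 0 -> i / C _ C: inserts after position(s) 4, 10: umolivevaabibi
surface: umolivevaabibi

cell SUR=vo, CASE=gu, MOD=ak, VEL=ra:
underlying: umol-rul-ef-bu-ko
1. f -> v, k -> g, p -> b, s -> z / _ Z: fires at position(s) 9: umolrulevbuko
2. 0 -> i / C _ C: inserts after position(s) 4, 9: umolirulevibuko
surface: umolirulevibuko

cell SUR=gu, CASE=em, MOD=lu, VEL=zo:
underlying: umol-o-s-ap-bi
1. f -> v, k -> g, p -> b, s -> z / _ Z: fires at position(s) 8: umolosabbi
2. 0 -> i / C _ C: inserts after position(s) 8: umolosabibi
surface: umolosabibi

cell SUR=pa, CASE=gu, MOD=ma, VEL=vo:
underlying: umol-vev-a-f-ko
1. f -> v, k -> g, p -> b, s -> z / _ Z: no change
2. 0 -> i / C _ C: inserts after position(s) 4, 9: umolivevafiko
surface: umolivevafiko


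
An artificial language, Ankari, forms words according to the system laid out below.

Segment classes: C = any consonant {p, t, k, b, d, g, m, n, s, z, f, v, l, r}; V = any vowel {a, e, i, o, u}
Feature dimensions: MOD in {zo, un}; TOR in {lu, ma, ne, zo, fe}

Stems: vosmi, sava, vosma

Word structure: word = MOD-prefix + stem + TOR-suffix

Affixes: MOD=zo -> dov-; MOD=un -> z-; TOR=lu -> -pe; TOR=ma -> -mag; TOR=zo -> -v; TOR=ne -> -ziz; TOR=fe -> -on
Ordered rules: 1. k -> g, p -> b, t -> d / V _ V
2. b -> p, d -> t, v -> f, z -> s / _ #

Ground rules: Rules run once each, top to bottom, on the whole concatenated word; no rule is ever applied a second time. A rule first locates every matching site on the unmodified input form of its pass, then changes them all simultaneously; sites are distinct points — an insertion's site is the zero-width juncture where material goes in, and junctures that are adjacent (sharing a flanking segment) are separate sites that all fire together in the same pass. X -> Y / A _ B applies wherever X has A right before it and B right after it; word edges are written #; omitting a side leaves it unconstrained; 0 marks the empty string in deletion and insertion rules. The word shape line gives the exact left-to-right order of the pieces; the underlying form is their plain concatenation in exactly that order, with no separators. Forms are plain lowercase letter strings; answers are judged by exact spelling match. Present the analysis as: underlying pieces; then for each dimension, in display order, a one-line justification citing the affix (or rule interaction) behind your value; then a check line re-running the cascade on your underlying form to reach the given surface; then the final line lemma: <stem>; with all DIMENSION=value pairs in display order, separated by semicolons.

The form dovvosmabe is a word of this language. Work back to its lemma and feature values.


underlying: dov-vosma-pe
MOD=zo - signalled by the affix dov-
TOR=lu - signalled by the affix -pe
check: dovvosmape -> dovvosmabe -> dovvosmabe
lemma: vosma; MOD=zo; TOR=lu


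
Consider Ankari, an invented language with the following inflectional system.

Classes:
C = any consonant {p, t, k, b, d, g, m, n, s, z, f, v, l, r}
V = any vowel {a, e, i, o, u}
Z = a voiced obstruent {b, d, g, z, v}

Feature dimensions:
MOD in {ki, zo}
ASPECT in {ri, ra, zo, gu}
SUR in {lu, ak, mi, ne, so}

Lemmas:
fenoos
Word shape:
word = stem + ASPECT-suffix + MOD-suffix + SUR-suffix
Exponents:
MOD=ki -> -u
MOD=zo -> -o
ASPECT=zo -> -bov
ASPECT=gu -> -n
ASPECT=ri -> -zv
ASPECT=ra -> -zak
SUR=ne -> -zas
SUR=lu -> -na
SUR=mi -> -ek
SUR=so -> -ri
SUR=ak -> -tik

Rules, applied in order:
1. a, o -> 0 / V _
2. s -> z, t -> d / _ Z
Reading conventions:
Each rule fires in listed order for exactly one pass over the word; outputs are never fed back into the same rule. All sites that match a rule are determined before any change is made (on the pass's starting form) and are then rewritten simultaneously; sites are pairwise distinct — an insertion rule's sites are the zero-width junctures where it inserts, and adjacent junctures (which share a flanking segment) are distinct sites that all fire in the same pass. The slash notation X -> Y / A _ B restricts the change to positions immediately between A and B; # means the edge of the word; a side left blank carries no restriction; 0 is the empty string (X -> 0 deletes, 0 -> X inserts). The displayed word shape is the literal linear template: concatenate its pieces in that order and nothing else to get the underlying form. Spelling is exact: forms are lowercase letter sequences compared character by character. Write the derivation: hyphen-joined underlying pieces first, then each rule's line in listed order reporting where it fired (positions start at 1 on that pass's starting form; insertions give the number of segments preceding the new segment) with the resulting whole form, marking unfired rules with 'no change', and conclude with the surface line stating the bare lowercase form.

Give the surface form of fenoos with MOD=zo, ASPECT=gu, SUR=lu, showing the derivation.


underlying: fenoos-n-o-na
1. a, o -> 0 / V _: fires at position(s) 5: fenosnona
2. s -> z, t -> d / _ Z: no change
surface: fenosnona


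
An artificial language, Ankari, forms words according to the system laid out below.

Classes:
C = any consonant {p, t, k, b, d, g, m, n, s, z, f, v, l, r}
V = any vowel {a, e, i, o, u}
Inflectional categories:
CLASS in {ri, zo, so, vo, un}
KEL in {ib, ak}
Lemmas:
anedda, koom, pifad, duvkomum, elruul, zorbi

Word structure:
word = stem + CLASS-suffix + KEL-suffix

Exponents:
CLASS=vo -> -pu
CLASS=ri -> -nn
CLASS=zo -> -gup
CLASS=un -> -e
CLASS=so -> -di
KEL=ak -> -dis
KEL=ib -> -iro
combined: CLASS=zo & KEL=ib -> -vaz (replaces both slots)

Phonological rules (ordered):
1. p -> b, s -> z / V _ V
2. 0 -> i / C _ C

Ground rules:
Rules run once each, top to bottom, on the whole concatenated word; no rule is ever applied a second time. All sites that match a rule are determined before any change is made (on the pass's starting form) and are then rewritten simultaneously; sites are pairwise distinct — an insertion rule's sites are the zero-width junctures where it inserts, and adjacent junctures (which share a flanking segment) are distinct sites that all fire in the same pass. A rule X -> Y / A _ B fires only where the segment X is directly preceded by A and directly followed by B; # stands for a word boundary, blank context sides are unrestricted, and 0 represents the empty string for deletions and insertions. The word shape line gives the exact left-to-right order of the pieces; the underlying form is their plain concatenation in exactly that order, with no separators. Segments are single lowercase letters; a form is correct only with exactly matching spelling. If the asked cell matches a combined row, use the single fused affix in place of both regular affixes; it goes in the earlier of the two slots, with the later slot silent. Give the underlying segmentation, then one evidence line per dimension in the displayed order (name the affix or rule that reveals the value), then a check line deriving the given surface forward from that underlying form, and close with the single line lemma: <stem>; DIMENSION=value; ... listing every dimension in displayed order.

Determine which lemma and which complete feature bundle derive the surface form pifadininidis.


underlying: pifad-nn-dis
CLASS=ri - signalled by the affix -nn
KEL=ak - signalled by the affix -dis
check: pifadnndis -> pifadnndis -> pifadininidis
lemma: pifad; CLASS=ri; KEL=ak


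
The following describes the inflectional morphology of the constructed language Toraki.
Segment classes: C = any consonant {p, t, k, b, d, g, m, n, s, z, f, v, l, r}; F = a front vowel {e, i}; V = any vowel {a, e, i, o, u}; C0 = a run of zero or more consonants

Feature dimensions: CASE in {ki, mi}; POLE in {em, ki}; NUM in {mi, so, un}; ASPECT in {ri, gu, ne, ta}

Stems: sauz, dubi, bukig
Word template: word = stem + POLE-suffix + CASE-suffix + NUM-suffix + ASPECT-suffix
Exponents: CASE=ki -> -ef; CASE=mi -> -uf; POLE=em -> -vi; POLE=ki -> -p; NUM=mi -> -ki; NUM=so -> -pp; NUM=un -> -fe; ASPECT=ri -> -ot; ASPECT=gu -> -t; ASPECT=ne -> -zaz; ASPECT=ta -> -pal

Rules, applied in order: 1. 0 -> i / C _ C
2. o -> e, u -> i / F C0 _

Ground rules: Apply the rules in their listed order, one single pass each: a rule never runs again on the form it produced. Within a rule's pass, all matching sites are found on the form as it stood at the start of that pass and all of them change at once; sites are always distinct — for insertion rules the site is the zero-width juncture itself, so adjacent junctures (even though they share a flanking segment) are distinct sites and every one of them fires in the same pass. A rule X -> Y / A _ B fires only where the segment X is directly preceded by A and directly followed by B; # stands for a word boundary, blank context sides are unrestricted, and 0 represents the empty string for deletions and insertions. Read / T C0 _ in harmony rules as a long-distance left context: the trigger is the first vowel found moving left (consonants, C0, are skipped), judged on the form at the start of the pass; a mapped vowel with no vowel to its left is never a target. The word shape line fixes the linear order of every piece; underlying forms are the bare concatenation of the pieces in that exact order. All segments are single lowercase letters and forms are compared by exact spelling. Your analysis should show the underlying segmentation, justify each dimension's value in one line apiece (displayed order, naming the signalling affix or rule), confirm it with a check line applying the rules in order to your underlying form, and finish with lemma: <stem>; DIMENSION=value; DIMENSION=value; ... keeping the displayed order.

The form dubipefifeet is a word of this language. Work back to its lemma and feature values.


underlying: dubi-p-ef-fe-ot
CASE=ki - signalled by the affix -ef
POLE=ki - signalled by the affix -p
NUM=un - signalled by the affix -fe
ASPECT=ri - signalled by the affix -ot
check: dubipeffeot -> dubipefifeot -> dubipefifeet
lemma: dubi; CASE=ki; POLE=ki; NUM=un; ASPECT=ri


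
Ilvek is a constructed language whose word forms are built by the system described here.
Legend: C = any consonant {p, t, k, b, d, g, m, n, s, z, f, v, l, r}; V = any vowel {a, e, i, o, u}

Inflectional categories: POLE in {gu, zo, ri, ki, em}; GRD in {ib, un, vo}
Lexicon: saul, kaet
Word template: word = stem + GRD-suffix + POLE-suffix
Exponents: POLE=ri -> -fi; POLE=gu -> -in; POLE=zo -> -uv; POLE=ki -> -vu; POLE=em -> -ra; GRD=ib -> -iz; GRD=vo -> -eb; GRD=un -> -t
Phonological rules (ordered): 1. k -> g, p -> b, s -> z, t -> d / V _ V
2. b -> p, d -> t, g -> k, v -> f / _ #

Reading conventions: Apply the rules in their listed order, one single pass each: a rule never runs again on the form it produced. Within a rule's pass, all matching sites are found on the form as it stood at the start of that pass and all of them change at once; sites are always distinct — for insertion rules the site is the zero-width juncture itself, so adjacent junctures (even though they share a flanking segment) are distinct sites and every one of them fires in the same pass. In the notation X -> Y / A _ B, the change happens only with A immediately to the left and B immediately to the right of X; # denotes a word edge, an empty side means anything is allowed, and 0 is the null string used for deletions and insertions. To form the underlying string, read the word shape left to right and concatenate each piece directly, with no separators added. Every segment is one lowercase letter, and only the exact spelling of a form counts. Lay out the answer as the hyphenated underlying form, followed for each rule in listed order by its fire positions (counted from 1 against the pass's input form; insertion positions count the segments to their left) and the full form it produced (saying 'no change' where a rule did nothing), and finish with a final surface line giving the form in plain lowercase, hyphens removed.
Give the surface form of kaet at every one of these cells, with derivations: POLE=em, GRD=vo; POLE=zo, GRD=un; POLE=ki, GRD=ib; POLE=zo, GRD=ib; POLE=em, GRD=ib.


cell POLE=em, GRD=vo:
underlying: kaet-eb-ra
1. k -> g, p -> b, s -> z, t -> d / V _ V: fires at position(s) 4: kaedebra
2. b -> p, d -> t, g -> k, v -> f / _ #: no change
surface: kaedebra

cell POLE=zo, GRD=un:
underlying: kaet-t-uv
1. k -> g, p -> b, s -> z, t -> d / V _ V: no change
2. b -> p, d -> t, g -> k, v -> f / _ #: fires at position(s) 7: kaettuf
surface: kaettuf

cell POLE=ki, GRD=ib:
underlying: kaet-iz-vu
1. k -> g, p -> b, s -> z, t -> d / V _ V: fires at position(s) 4: kaedizvu
2. b -> p, d -> t, g -> k, v -> f / _ #: no change
surface: kaedizvu

cell POLE=zo, GRD=ib:
underlying: kaet-iz-uv
1. k -> g, p -> b, s -> z, t -> d / V _ V: fires at position(s) 4: kaedizuv
2. b -> p, d -> t, g -> k, v -> f / _ #: fires at position(s) 8: kaedizuf
surface: kaedizuf

cell POLE=em, GRD=ib:
underlying: kaet-iz-ra
1. k -> g, p -> b, s -> z, t -> d / V _ V: fires at position(s) 4: kaedizra
2. b -> p, d -> t, g -> k, v -> f / _ #: no change
surface: kaedizra


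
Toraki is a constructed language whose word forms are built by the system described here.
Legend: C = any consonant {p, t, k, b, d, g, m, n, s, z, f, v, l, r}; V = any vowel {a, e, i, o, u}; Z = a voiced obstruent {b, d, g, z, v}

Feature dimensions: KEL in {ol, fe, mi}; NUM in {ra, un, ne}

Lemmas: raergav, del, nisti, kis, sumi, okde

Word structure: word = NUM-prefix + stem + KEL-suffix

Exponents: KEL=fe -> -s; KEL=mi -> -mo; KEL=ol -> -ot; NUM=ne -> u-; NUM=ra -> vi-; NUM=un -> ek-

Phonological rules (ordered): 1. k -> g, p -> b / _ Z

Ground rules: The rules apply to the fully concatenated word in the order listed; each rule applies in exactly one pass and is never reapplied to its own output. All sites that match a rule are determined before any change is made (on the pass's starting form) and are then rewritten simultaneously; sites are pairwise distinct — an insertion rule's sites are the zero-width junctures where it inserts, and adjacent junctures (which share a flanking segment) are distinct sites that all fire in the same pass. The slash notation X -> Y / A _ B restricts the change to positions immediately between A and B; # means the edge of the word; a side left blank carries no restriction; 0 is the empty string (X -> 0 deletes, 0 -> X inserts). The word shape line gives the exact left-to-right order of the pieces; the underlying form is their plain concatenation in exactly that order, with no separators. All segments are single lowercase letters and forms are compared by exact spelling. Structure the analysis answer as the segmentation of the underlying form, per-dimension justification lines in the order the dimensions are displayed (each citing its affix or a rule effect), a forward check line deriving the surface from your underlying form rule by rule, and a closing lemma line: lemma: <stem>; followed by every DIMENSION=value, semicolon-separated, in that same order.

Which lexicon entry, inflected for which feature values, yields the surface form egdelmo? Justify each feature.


underlying: ek-del-mo
KEL=mi - signalled by the affix -mo
NUM=un - signalled by the affix ek-
check: ekdelmo -> egdelmo
lemma: del; KEL=mi; NUM=un


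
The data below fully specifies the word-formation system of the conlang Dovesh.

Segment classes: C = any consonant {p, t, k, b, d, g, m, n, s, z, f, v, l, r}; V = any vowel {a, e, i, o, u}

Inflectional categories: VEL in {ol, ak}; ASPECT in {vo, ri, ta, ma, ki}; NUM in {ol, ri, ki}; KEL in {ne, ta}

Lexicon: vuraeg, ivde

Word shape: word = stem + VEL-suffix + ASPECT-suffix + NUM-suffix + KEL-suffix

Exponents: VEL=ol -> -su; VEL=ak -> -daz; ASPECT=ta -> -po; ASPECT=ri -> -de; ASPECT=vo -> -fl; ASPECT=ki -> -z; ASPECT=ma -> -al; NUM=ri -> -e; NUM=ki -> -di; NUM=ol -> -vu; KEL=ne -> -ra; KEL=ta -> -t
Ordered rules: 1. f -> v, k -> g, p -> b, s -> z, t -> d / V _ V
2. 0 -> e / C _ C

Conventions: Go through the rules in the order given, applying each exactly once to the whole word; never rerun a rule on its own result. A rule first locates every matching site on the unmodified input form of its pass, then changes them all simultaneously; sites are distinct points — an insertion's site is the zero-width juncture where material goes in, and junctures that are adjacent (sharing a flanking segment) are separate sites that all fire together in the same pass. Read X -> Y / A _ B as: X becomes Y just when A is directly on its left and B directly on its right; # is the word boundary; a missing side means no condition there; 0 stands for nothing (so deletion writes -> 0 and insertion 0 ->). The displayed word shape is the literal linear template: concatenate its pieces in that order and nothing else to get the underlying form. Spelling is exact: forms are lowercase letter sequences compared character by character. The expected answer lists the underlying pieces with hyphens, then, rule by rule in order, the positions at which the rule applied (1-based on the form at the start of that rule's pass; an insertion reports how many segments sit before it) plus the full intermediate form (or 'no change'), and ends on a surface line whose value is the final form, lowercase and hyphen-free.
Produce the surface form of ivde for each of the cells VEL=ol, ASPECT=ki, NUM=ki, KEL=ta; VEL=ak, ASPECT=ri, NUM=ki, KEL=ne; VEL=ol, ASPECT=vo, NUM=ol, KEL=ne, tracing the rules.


cell VEL=ol, ASPECT=ki, NUM=ki, KEL=ta:
underlying: ivde-su-z-di-t
1. f -> v, k -> g, p -> b, s -> z, t -> d / V _ V: fires at position(s) 5: ivdezuzdit
2. 0 -> e / C _ C: inserts after position(s) 2, 7: ivedezuzedit
surface: ivedezuzedit

cell VEL=ak, ASPECT=ri, NUM=ki, KEL=ne:
underlying: ivde-daz-de-di-ra
1. f -> v, k -> g, p -> b, s -> z, t -> d / V _ V: no change
2. 0 -> e / C _ C: inserts after position(s) 2, 7: ivededazededira
surface: ivededazededira

cell VEL=ol, ASPECT=vo, NUM=ol, KEL=ne:
underlying: ivde-su-fl-vu-ra
1. f -> v, k -> g, p -> b, s -> z, t -> d / V _ V: fires at position(s) 5: ivdezuflvura
2. 0 -> e / C _ C: inserts after position(s) 2, 7, 8: ivedezufelevura
surface: ivedezufelevura


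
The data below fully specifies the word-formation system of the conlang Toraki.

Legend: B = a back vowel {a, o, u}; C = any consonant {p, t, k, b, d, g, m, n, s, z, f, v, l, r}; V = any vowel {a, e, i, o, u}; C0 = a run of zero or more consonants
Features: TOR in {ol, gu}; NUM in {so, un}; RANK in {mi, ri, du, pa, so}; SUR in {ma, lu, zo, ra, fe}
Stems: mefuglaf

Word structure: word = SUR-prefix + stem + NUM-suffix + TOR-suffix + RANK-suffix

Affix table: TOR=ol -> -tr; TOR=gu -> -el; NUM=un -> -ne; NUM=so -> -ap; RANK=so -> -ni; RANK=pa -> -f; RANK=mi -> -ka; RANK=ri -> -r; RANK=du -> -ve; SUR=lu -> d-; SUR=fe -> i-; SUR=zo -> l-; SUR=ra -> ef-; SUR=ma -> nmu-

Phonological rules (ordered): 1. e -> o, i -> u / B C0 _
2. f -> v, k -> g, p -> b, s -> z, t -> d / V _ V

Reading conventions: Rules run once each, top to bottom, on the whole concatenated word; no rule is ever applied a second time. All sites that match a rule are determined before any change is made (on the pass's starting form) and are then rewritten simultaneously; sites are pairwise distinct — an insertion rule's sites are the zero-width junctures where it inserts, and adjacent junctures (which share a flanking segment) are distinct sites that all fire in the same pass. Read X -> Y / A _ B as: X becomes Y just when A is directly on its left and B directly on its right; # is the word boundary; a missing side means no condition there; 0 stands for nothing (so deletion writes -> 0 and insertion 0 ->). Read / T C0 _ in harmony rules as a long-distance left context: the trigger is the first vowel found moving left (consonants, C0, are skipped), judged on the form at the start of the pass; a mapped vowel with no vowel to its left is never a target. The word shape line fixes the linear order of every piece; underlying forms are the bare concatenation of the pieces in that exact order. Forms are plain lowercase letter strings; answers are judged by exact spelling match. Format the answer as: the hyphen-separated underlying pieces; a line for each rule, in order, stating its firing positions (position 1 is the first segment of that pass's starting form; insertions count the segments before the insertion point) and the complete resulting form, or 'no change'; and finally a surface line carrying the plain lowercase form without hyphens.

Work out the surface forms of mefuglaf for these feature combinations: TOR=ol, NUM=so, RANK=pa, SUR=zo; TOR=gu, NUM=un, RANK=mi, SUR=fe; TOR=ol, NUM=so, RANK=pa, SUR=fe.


cell TOR=ol, NUM=so, RANK=pa, SUR=zo:
underlying: l-mefuglaf-ap-tr-f
1. e -> o, i -> u / B C0 _: no change
2. f -> v, k -> g, p -> b, s -> z, t -> d / V _ V: fires at position(s) 4, 9: lmevuglavaptrf
surface: lmevuglavaptrf

cell TOR=gu, NUM=un, RANK=mi, SUR=fe:
underlying: i-mefuglaf-ne-el-ka
1. e -> o, i -> u / B C0 _: fires at position(s) 11: imefuglafnoelka
2. f -> v, k -> g, p -> b, s -> z, t -> d / V _ V: fires at position(s) 4: imevuglafnoelka
surface: imevuglafnoelka

cell TOR=ol, NUM=so, RANK=pa, SUR=fe:
underlying: i-mefuglaf-ap-tr-f
1. e -> o, i -> u / B C0 _: no change
2. f -> v, k -> g, p -> b, s -> z, t -> d / V _ V: fires at position(s) 4, 9: imevuglavaptrf
surface: imevuglavaptrf


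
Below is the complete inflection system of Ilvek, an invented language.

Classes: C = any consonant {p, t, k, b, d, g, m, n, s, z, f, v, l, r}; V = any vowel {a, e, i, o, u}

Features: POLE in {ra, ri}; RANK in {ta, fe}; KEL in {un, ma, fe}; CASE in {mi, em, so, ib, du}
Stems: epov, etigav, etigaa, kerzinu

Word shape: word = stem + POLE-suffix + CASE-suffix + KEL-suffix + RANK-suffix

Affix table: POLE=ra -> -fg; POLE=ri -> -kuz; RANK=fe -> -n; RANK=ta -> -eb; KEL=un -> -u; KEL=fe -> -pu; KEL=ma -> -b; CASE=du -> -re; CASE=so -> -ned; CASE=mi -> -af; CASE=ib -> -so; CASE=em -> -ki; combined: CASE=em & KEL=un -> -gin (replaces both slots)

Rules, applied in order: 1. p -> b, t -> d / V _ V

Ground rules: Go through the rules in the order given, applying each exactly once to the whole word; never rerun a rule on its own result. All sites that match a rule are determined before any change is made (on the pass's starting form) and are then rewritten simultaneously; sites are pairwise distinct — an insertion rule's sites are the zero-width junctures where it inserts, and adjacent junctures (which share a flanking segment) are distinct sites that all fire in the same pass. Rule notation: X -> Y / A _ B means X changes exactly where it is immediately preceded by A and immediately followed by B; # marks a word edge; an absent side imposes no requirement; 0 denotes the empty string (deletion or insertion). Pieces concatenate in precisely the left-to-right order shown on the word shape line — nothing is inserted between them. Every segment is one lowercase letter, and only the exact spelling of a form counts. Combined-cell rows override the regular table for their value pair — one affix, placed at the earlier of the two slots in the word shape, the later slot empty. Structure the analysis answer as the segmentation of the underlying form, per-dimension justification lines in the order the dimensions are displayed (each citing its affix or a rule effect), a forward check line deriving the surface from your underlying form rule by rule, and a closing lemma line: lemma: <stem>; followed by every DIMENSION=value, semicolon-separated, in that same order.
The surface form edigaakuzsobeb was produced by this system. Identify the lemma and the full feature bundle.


underlying: etigaa-kuz-so-b-eb
POLE=ri - signalled by the affix -kuz
RANK=ta - signalled by the affix -eb
KEL=ma - signalled by the affix -b
CASE=ib - signalled by the affix -so
check: etigaakuzsobeb -> edigaakuzsobeb
lemma: etigaa; POLE=ri; RANK=ta; KEL=ma; CASE=ib


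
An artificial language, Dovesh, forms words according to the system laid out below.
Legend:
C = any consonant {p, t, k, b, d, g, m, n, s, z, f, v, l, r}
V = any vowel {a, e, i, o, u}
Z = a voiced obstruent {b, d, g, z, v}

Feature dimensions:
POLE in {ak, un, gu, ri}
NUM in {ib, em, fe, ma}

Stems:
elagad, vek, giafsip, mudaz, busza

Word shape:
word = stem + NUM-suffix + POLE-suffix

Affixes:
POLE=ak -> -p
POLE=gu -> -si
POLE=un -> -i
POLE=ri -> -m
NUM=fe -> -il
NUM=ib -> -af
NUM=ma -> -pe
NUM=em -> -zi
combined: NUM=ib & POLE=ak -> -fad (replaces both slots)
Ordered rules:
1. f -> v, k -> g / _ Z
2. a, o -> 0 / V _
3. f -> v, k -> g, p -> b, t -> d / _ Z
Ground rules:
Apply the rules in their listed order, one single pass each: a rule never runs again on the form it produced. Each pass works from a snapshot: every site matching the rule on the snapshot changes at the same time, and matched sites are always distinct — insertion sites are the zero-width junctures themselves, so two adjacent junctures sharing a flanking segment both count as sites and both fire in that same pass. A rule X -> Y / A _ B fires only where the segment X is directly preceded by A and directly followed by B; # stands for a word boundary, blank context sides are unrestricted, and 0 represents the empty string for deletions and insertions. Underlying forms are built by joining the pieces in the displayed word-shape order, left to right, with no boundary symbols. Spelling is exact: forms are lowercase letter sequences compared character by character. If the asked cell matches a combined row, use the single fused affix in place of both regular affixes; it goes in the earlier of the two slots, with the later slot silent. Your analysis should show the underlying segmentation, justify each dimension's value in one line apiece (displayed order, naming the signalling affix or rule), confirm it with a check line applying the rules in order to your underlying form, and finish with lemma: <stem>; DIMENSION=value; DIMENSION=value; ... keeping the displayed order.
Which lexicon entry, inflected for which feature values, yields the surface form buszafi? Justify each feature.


underlying: busza-af-i
POLE=un - signalled by the affix -i
NUM=ib - signalled by the affix -af
check: buszaafi -> buszaafi -> buszafi -> buszafi
lemma: busza; POLE=un; NUM=ib


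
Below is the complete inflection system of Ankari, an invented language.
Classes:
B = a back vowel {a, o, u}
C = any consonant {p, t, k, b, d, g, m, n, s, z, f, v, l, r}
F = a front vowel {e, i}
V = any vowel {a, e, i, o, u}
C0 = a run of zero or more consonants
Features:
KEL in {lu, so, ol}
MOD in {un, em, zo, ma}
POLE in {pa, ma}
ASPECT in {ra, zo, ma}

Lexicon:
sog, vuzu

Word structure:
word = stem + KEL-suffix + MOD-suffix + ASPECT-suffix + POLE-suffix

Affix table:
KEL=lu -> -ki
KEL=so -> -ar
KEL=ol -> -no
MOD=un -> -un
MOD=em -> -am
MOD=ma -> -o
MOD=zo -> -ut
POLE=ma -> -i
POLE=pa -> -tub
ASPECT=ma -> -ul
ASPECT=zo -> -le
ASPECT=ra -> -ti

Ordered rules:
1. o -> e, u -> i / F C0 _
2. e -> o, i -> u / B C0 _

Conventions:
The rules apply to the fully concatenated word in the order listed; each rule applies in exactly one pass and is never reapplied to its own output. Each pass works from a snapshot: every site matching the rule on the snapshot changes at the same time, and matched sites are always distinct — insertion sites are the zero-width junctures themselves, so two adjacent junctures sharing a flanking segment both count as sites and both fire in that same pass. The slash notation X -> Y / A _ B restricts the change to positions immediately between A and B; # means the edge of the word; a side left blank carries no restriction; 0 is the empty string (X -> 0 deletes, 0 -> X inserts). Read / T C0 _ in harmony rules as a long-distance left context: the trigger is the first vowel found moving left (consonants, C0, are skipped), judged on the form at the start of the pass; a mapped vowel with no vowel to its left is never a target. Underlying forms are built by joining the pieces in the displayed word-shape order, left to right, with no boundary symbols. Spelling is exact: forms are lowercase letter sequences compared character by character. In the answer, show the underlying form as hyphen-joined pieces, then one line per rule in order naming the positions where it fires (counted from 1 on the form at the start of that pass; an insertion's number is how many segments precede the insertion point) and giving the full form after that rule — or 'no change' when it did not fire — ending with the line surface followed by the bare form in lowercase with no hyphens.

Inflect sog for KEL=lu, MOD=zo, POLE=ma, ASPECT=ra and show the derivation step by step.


underlying: sog-ki-ut-ti-i
1. o -> e, u -> i / F C0 _: fires at position(s) 6: sogkiittii
2. e -> o, i -> u / B C0 _: fires at position(s) 5: sogkuittii
surface: sogkuittii
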